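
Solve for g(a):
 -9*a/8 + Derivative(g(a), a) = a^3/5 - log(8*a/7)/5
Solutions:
 g(a) = C1 + a^4/20 + 9*a^2/16 - a*log(a)/5 - 3*a*log(2)/5 + a/5 + a*log(7)/5


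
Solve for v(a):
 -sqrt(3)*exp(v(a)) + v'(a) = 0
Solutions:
 v(a) = log(-1/(C1 + sqrt(3)*a))


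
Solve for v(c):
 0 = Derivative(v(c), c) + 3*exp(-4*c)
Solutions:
 v(c) = C1 + 3*exp(-4*c)/4


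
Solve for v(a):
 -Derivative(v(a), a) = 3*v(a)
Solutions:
 v(a) = C1*exp(-3*a)


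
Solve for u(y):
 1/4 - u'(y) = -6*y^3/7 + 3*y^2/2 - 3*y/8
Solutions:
 u(y) = C1 + 3*y^4/14 - y^3/2 + 3*y^2/16 + y/4


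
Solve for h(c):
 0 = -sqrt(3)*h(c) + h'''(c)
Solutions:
 h(c) = C3*exp(3^(1/6)*c) + (C1*sin(3^(2/3)*c/2) + C2*cos(3^(2/3)*c/2))*exp(-3^(1/6)*c/2)


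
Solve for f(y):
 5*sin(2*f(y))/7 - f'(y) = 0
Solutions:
 -5*y/7 + log(cos(2*f(y)) - 1)/4 - log(cos(2*f(y)) + 1)/4 = C1


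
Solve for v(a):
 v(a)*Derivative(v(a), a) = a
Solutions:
 v(a) = -sqrt(C1 + a^2)
 v(a) = sqrt(C1 + a^2)


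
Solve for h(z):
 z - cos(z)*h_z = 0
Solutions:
 h(z) = C1 + Integral(z/cos(z), z)


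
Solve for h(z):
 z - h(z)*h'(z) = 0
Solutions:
 h(z) = -sqrt(C1 + z^2)
 h(z) = sqrt(C1 + z^2)


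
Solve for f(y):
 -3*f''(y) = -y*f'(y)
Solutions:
 f(y) = C1 + C2*erfi(sqrt(6)*y/6)


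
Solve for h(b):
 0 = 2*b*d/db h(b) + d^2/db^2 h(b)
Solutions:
 h(b) = C1 + C2*erf(b)


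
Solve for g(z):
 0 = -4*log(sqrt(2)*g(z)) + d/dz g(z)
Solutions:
 -Integral(1/(2*log(_y) + log(2)), (_y, g(z)))/2 = C1 - z


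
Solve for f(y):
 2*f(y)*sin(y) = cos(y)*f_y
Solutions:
 f(y) = C1/cos(y)^2


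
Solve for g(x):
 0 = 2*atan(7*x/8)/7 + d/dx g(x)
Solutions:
 g(x) = C1 - 2*x*atan(7*x/8)/7 + 8*log(49*x^2 + 64)/49


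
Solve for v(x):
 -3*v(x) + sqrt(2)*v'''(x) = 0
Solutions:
 v(x) = C3*exp(2^(5/6)*3^(1/3)*x/2) + (C1*sin(6^(5/6)*x/4) + C2*cos(6^(5/6)*x/4))*exp(-2^(5/6)*3^(1/3)*x/4)


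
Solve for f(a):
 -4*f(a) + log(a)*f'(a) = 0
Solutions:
 f(a) = C1*exp(4*li(a))


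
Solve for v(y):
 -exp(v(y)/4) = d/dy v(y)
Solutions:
 v(y) = 4*log(1/(C1 + y)) + 8*log(2)


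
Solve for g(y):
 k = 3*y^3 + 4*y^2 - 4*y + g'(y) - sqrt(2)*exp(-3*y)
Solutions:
 g(y) = C1 + k*y - 3*y^4/4 - 4*y^3/3 + 2*y^2 - sqrt(2)*exp(-3*y)/3


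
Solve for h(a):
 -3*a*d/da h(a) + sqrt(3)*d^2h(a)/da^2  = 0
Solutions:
 h(a) = C1 + C2*erfi(sqrt(2)*3^(1/4)*a/2)


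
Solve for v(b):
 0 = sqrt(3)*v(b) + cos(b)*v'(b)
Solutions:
 v(b) = C1*(sin(b) - 1)^(sqrt(3)/2)/(sin(b) + 1)^(sqrt(3)/2)


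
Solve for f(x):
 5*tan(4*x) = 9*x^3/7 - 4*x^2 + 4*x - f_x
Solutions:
 f(x) = C1 + 9*x^4/28 - 4*x^3/3 + 2*x^2 + 5*log(cos(4*x))/4


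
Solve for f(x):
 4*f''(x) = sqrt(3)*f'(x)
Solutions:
 f(x) = C1 + C2*exp(sqrt(3)*x/4)


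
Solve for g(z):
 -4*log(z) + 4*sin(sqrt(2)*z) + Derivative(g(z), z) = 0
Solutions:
 g(z) = C1 + 4*z*log(z) - 4*z + 2*sqrt(2)*cos(sqrt(2)*z)


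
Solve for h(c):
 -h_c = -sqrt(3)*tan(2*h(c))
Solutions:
 h(c) = -asin(C1*exp(2*sqrt(3)*c))/2 + pi/2
 h(c) = asin(C1*exp(2*sqrt(3)*c))/2


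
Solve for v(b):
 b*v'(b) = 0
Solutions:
 v(b) = C1


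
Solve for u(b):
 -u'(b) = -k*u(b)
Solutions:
 u(b) = C1*exp(b*k)


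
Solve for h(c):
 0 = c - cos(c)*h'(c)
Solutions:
 h(c) = C1 + Integral(c/cos(c), c)


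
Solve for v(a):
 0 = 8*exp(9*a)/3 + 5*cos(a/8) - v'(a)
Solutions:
 v(a) = C1 + 8*exp(9*a)/27 + 40*sin(a/8)


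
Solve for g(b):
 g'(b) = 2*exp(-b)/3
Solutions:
 g(b) = C1 - 2*exp(-b)/3


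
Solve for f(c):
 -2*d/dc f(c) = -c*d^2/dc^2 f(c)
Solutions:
 f(c) = C1 + C2*c^3


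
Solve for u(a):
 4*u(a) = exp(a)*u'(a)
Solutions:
 u(a) = C1*exp(-4*exp(-a))


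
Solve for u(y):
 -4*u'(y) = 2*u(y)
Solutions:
 u(y) = C1*exp(-y/2)


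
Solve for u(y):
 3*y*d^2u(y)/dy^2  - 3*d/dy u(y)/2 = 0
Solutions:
 u(y) = C1 + C2*y^(3/2)


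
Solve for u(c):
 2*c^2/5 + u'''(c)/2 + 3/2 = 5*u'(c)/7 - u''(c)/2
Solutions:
 u(c) = C1 + C2*exp(c*(-7 + sqrt(329))/14) + C3*exp(-c*(7 + sqrt(329))/14) + 14*c^3/75 + 49*c^2/125 + 4291*c/1250


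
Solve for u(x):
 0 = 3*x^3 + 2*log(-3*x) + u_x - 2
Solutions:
 u(x) = C1 - 3*x^4/4 - 2*x*log(-x) + 2*x*(2 - log(3))


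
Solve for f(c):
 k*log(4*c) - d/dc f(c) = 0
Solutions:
 f(c) = C1 + c*k*log(c) - c*k + c*k*log(4)


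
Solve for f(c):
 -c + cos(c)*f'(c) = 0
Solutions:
 f(c) = C1 + Integral(c/cos(c), c)


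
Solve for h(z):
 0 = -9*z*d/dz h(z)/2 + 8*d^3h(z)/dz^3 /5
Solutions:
 h(z) = C1 + Integral(C2*airyai(2^(2/3)*45^(1/3)*z/4) + C3*airybi(2^(2/3)*45^(1/3)*z/4), z)


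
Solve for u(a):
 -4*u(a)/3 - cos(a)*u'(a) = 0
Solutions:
 u(a) = C1*(sin(a) - 1)^(2/3)/(sin(a) + 1)^(2/3)


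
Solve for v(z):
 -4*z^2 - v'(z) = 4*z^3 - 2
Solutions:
 v(z) = C1 - z^4 - 4*z^3/3 + 2*z


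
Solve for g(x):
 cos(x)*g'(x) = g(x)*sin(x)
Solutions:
 g(x) = C1/cos(x)


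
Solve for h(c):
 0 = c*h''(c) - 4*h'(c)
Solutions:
 h(c) = C1 + C2*c^5


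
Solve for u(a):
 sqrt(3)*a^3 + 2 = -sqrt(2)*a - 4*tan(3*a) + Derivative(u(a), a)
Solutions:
 u(a) = C1 + sqrt(3)*a^4/4 + sqrt(2)*a^2/2 + 2*a - 4*log(cos(3*a))/3


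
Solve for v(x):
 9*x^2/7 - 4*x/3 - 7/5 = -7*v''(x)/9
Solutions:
 v(x) = C1 + C2*x - 27*x^4/196 + 2*x^3/7 + 9*x^2/10


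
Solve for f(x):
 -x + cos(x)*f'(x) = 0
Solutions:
 f(x) = C1 + Integral(x/cos(x), x)


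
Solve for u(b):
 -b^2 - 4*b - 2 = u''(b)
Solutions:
 u(b) = C1 + C2*b - b^4/12 - 2*b^3/3 - b^2


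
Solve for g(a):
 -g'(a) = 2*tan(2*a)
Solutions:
 g(a) = C1 + log(cos(2*a))


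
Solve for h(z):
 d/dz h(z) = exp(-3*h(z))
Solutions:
 h(z) = log(C1 + 3*z)/3
 h(z) = log((-3^(1/3) - 3^(5/6)*I)*(C1 + z)^(1/3)/2)
 h(z) = log((-3^(1/3) + 3^(5/6)*I)*(C1 + z)^(1/3)/2)


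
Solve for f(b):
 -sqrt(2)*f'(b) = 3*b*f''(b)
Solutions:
 f(b) = C1 + C2*b^(1 - sqrt(2)/3)


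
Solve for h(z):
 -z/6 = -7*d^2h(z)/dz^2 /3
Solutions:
 h(z) = C1 + C2*z + z^3/84


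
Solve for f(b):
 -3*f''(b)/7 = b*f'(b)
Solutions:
 f(b) = C1 + C2*erf(sqrt(42)*b/6)


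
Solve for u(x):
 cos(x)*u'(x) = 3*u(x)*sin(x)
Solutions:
 u(x) = C1/cos(x)^3


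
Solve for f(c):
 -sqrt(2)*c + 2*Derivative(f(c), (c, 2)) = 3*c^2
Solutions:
 f(c) = C1 + C2*c + c^4/8 + sqrt(2)*c^3/12


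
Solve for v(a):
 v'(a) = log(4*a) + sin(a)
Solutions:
 v(a) = C1 + a*log(a) - a + 2*a*log(2) - cos(a)


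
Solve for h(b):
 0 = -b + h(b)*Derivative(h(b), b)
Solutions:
 h(b) = -sqrt(C1 + b^2)
 h(b) = sqrt(C1 + b^2)


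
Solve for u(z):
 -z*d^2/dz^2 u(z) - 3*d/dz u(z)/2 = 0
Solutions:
 u(z) = C1 + C2/sqrt(z)


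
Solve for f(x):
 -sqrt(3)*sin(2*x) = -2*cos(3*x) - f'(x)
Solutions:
 f(x) = C1 - 2*sin(3*x)/3 - sqrt(3)*cos(2*x)/2


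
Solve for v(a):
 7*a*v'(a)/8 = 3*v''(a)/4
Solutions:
 v(a) = C1 + C2*erfi(sqrt(21)*a/6)


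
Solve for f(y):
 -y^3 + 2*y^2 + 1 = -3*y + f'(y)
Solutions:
 f(y) = C1 - y^4/4 + 2*y^3/3 + 3*y^2/2 + y


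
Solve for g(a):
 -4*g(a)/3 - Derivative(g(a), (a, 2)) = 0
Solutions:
 g(a) = C1*sin(2*sqrt(3)*a/3) + C2*cos(2*sqrt(3)*a/3)


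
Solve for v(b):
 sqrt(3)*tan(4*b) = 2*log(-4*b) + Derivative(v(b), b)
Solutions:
 v(b) = C1 - 2*b*log(-b) - 4*b*log(2) + 2*b - sqrt(3)*log(cos(4*b))/4


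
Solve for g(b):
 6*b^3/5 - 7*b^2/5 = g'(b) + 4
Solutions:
 g(b) = C1 + 3*b^4/10 - 7*b^3/15 - 4*b


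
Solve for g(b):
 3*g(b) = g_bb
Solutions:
 g(b) = C1*exp(-sqrt(3)*b) + C2*exp(sqrt(3)*b)


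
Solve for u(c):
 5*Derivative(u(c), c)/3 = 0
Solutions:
 u(c) = C1


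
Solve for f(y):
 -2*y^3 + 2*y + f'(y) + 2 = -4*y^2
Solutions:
 f(y) = C1 + y^4/2 - 4*y^3/3 - y^2 - 2*y


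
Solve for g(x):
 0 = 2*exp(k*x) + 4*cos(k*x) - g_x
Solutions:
 g(x) = C1 + 2*exp(k*x)/k + 4*sin(k*x)/k


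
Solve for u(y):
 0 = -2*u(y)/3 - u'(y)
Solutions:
 u(y) = C1*exp(-2*y/3)


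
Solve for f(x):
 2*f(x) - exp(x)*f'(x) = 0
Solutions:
 f(x) = C1*exp(-2*exp(-x))


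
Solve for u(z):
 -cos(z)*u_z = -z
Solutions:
 u(z) = C1 + Integral(z/cos(z), z)


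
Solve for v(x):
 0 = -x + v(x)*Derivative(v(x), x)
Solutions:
 v(x) = -sqrt(C1 + x^2)
 v(x) = sqrt(C1 + x^2)


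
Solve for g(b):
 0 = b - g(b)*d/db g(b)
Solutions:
 g(b) = -sqrt(C1 + b^2)
 g(b) = sqrt(C1 + b^2)


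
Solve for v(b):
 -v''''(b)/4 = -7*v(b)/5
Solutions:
 v(b) = C1*exp(-sqrt(2)*5^(3/4)*7^(1/4)*b/5) + C2*exp(sqrt(2)*5^(3/4)*7^(1/4)*b/5) + C3*sin(sqrt(2)*5^(3/4)*7^(1/4)*b/5) + C4*cos(sqrt(2)*5^(3/4)*7^(1/4)*b/5)


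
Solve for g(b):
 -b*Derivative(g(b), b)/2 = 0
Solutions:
 g(b) = C1


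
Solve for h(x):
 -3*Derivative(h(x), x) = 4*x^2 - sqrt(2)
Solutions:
 h(x) = C1 - 4*x^3/9 + sqrt(2)*x/3


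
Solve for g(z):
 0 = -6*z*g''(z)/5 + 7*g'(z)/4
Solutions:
 g(z) = C1 + C2*z^(59/24)


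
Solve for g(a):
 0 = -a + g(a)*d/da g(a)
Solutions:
 g(a) = -sqrt(C1 + a^2)
 g(a) = sqrt(C1 + a^2)


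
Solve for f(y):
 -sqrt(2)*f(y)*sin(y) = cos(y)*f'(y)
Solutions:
 f(y) = C1*cos(y)^(sqrt(2))


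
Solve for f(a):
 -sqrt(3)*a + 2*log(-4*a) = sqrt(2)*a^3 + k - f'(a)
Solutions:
 f(a) = C1 + sqrt(2)*a^4/4 + sqrt(3)*a^2/2 + a*(k - 4*log(2) + 2) - 2*a*log(-a)


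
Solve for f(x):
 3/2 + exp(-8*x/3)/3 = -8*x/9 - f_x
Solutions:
 f(x) = C1 - 4*x^2/9 - 3*x/2 + exp(-8*x/3)/8


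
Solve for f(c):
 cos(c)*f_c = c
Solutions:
 f(c) = C1 + Integral(c/cos(c), c)


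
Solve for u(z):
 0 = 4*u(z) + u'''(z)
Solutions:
 u(z) = C3*exp(-2^(2/3)*z) + (C1*sin(2^(2/3)*sqrt(3)*z/2) + C2*cos(2^(2/3)*sqrt(3)*z/2))*exp(2^(2/3)*z/2)


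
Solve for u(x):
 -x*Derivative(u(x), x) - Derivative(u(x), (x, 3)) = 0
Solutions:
 u(x) = C1 + Integral(C2*airyai(-x) + C3*airybi(-x), x)


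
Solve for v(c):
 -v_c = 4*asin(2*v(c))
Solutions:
 Integral(1/asin(2*_y), (_y, v(c))) = C1 - 4*c


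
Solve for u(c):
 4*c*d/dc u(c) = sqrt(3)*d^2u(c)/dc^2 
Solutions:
 u(c) = C1 + C2*erfi(sqrt(2)*3^(3/4)*c/3)


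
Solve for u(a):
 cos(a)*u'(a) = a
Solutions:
 u(a) = C1 + Integral(a/cos(a), a)


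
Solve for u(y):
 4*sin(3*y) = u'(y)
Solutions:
 u(y) = C1 - 4*cos(3*y)/3


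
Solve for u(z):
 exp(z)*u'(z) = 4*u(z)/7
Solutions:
 u(z) = C1*exp(-4*exp(-z)/7)


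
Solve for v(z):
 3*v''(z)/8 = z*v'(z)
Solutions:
 v(z) = C1 + C2*erfi(2*sqrt(3)*z/3)


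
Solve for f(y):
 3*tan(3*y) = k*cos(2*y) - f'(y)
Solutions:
 f(y) = C1 + k*sin(2*y)/2 + log(cos(3*y))


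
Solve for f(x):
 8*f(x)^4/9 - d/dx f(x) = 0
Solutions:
 f(x) = 3^(1/3)*(-1/(C1 + 8*x))^(1/3)
 f(x) = (-1/(C1 + 8*x))^(1/3)*(-3^(1/3) - 3^(5/6)*I)/2
 f(x) = (-1/(C1 + 8*x))^(1/3)*(-3^(1/3) + 3^(5/6)*I)/2


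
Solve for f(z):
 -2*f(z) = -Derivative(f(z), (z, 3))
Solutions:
 f(z) = C3*exp(2^(1/3)*z) + (C1*sin(2^(1/3)*sqrt(3)*z/2) + C2*cos(2^(1/3)*sqrt(3)*z/2))*exp(-2^(1/3)*z/2)


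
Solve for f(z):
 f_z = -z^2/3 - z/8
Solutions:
 f(z) = C1 - z^3/9 - z^2/16


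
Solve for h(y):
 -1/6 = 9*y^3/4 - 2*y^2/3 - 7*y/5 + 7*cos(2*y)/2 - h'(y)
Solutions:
 h(y) = C1 + 9*y^4/16 - 2*y^3/9 - 7*y^2/10 + y/6 + 7*sin(2*y)/4


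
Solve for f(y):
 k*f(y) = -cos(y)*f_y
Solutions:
 f(y) = C1*exp(k*(log(sin(y) - 1) - log(sin(y) + 1))/2)


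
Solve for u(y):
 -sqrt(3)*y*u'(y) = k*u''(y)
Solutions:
 u(y) = C1 + C2*sqrt(k)*erf(sqrt(2)*3^(1/4)*y*sqrt(1/k)/2)


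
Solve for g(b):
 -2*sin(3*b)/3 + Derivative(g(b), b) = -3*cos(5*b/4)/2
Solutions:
 g(b) = C1 - 6*sin(5*b/4)/5 - 2*cos(3*b)/9


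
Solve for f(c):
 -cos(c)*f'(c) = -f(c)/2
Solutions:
 f(c) = C1*(sin(c) + 1)^(1/4)/(sin(c) - 1)^(1/4)


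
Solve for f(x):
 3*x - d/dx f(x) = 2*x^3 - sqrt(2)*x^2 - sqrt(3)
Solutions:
 f(x) = C1 - x^4/2 + sqrt(2)*x^3/3 + 3*x^2/2 + sqrt(3)*x


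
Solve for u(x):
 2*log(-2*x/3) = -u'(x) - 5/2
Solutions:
 u(x) = C1 - 2*x*log(-x) + x*(-2*log(2) - 1/2 + 2*log(3))


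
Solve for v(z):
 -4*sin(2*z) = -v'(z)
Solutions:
 v(z) = C1 - 2*cos(2*z)


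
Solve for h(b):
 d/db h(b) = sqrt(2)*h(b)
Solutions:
 h(b) = C1*exp(sqrt(2)*b)


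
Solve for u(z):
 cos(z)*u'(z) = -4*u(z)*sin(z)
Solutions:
 u(z) = C1*cos(z)^4


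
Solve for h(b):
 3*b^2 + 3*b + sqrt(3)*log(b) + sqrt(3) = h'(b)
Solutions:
 h(b) = C1 + b^3 + 3*b^2/2 + sqrt(3)*b*log(b)


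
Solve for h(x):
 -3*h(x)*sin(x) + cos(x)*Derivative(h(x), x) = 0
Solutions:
 h(x) = C1/cos(x)^3


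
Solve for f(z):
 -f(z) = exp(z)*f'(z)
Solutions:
 f(z) = C1*exp(exp(-z))


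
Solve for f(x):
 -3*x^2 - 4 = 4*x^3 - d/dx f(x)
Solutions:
 f(x) = C1 + x^4 + x^3 + 4*x


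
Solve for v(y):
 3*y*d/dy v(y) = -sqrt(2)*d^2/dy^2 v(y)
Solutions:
 v(y) = C1 + C2*erf(2^(1/4)*sqrt(3)*y/2)


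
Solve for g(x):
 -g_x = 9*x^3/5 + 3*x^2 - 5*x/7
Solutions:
 g(x) = C1 - 9*x^4/20 - x^3 + 5*x^2/14


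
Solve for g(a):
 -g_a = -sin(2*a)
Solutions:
 g(a) = C1 - cos(2*a)/2


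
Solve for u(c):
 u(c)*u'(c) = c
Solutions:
 u(c) = -sqrt(C1 + c^2)
 u(c) = sqrt(C1 + c^2)


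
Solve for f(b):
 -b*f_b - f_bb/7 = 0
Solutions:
 f(b) = C1 + C2*erf(sqrt(14)*b/2)


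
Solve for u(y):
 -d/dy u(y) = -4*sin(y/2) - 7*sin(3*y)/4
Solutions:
 u(y) = C1 - 8*cos(y/2) - 7*cos(3*y)/12


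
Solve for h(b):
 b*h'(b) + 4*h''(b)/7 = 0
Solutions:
 h(b) = C1 + C2*erf(sqrt(14)*b/4)


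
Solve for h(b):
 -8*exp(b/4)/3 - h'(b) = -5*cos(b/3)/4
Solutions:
 h(b) = C1 - 32*exp(b/4)/3 + 15*sin(b/3)/4


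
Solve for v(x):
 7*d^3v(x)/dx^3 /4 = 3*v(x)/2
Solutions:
 v(x) = C3*exp(6^(1/3)*7^(2/3)*x/7) + (C1*sin(2^(1/3)*3^(5/6)*7^(2/3)*x/14) + C2*cos(2^(1/3)*3^(5/6)*7^(2/3)*x/14))*exp(-6^(1/3)*7^(2/3)*x/14)


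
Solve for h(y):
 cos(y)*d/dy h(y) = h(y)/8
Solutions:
 h(y) = C1*(sin(y) + 1)^(1/16)/(sin(y) - 1)^(1/16)


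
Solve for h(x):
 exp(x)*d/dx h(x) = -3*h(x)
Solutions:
 h(x) = C1*exp(3*exp(-x))


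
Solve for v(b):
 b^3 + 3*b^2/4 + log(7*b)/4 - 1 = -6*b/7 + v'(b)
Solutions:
 v(b) = C1 + b^4/4 + b^3/4 + 3*b^2/7 + b*log(b)/4 - 5*b/4 + b*log(7)/4


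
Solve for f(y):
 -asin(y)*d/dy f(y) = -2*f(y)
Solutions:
 f(y) = C1*exp(2*Integral(1/asin(y), y))


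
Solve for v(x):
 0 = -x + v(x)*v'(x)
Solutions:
 v(x) = -sqrt(C1 + x^2)
 v(x) = sqrt(C1 + x^2)


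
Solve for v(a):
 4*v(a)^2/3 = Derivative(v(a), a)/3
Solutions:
 v(a) = -1/(C1 + 4*a)


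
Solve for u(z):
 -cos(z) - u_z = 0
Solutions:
 u(z) = C1 - sin(z)


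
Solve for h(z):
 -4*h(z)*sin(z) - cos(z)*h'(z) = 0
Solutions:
 h(z) = C1*cos(z)^4


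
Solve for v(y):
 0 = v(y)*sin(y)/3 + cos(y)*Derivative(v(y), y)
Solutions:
 v(y) = C1*cos(y)^(1/3)


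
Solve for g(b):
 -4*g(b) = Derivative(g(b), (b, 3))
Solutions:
 g(b) = C3*exp(-2^(2/3)*b) + (C1*sin(2^(2/3)*sqrt(3)*b/2) + C2*cos(2^(2/3)*sqrt(3)*b/2))*exp(2^(2/3)*b/2)


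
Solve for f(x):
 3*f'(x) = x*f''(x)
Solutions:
 f(x) = C1 + C2*x^4


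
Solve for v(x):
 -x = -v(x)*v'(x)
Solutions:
 v(x) = -sqrt(C1 + x^2)
 v(x) = sqrt(C1 + x^2)


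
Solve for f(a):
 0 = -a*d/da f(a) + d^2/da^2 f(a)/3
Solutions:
 f(a) = C1 + C2*erfi(sqrt(6)*a/2)


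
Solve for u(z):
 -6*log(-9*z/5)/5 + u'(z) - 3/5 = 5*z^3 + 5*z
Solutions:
 u(z) = C1 + 5*z^4/4 + 5*z^2/2 + 6*z*log(-z)/5 + 3*z*(-2*log(5) - 1 + 4*log(3))/5


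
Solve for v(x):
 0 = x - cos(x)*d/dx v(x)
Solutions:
 v(x) = C1 + Integral(x/cos(x), x)


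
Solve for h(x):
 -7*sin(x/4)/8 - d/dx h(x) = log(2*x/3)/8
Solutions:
 h(x) = C1 - x*log(x)/8 - x*log(2)/8 + x/8 + x*log(3)/8 + 7*cos(x/4)/2


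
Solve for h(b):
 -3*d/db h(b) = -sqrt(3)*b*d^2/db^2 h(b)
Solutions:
 h(b) = C1 + C2*b^(1 + sqrt(3))


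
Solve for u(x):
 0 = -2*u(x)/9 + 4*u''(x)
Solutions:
 u(x) = C1*exp(-sqrt(2)*x/6) + C2*exp(sqrt(2)*x/6)


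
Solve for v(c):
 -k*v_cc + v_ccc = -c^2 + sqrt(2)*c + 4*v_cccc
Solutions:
 v(c) = C1 + C2*c + C3*exp(c*(1 - sqrt(1 - 16*k))/8) + C4*exp(c*(sqrt(1 - 16*k) + 1)/8) + c^4/(12*k) + c^3*(-sqrt(2) + 2/k)/(6*k) + c^2*(-4 - sqrt(2)/2 + 1/k)/k^2


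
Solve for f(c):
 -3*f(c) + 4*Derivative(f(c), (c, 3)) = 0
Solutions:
 f(c) = C3*exp(6^(1/3)*c/2) + (C1*sin(2^(1/3)*3^(5/6)*c/4) + C2*cos(2^(1/3)*3^(5/6)*c/4))*exp(-6^(1/3)*c/4)


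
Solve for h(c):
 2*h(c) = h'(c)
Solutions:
 h(c) = C1*exp(2*c)


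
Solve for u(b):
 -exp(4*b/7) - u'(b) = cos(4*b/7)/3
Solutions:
 u(b) = C1 - 7*exp(4*b/7)/4 - 7*sin(4*b/7)/12


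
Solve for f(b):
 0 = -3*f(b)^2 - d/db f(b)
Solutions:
 f(b) = 1/(C1 + 3*b)


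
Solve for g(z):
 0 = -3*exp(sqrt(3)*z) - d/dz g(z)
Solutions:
 g(z) = C1 - sqrt(3)*exp(sqrt(3)*z)


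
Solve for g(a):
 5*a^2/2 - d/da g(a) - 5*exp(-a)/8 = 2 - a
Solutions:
 g(a) = C1 + 5*a^3/6 + a^2/2 - 2*a + 5*exp(-a)/8


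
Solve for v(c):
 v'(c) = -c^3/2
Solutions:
 v(c) = C1 - c^4/8


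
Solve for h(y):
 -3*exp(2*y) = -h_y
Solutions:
 h(y) = C1 + 3*exp(2*y)/2


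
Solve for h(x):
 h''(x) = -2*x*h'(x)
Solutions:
 h(x) = C1 + C2*erf(x)


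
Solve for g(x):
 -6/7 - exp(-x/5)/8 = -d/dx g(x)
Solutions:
 g(x) = C1 + 6*x/7 - 5*exp(-x/5)/8


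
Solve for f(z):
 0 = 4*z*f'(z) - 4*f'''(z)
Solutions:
 f(z) = C1 + Integral(C2*airyai(z) + C3*airybi(z), z)


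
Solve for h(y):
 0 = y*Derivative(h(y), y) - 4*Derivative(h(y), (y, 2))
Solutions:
 h(y) = C1 + C2*erfi(sqrt(2)*y/4)


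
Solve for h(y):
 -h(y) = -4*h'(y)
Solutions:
 h(y) = C1*exp(y/4)


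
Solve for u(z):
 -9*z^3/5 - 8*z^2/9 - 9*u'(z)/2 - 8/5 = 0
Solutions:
 u(z) = C1 - z^4/10 - 16*z^3/243 - 16*z/45


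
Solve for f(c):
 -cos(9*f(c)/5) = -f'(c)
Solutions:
 -c - 5*log(sin(9*f(c)/5) - 1)/18 + 5*log(sin(9*f(c)/5) + 1)/18 = C1


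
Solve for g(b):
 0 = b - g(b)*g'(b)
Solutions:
 g(b) = -sqrt(C1 + b^2)
 g(b) = sqrt(C1 + b^2)


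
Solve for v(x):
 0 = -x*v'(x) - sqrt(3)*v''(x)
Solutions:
 v(x) = C1 + C2*erf(sqrt(2)*3^(3/4)*x/6)


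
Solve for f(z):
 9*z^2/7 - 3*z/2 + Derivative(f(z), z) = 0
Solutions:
 f(z) = C1 - 3*z^3/7 + 3*z^2/4


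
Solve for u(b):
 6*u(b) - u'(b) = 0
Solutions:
 u(b) = C1*exp(6*b)


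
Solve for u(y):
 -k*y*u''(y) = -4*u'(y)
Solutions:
 u(y) = C1 + y^(((re(k) + 4)*re(k) + im(k)^2)/(re(k)^2 + im(k)^2))*(C2*sin(4*log(y)*Abs(im(k))/(re(k)^2 + im(k)^2)) + C3*cos(4*log(y)*im(k)/(re(k)^2 + im(k)^2)))


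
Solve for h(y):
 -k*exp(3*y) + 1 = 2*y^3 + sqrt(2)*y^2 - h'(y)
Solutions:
 h(y) = C1 + k*exp(3*y)/3 + y^4/2 + sqrt(2)*y^3/3 - y


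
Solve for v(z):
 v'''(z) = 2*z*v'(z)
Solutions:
 v(z) = C1 + Integral(C2*airyai(2^(1/3)*z) + C3*airybi(2^(1/3)*z), z)


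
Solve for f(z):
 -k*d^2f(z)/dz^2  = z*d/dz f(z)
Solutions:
 f(z) = C1 + C2*sqrt(k)*erf(sqrt(2)*z*sqrt(1/k)/2)


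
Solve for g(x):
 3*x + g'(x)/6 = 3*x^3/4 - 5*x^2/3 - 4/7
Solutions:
 g(x) = C1 + 9*x^4/8 - 10*x^3/3 - 9*x^2 - 24*x/7


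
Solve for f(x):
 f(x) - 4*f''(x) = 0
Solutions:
 f(x) = C1*exp(-x/2) + C2*exp(x/2)


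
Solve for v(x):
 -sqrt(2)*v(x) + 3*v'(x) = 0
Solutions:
 v(x) = C1*exp(sqrt(2)*x/3)


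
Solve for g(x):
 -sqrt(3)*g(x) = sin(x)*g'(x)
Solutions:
 g(x) = C1*(cos(x) + 1)^(sqrt(3)/2)/(cos(x) - 1)^(sqrt(3)/2)


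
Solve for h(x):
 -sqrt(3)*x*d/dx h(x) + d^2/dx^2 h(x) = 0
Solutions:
 h(x) = C1 + C2*erfi(sqrt(2)*3^(1/4)*x/2)


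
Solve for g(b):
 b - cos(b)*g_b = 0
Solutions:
 g(b) = C1 + Integral(b/cos(b), b)


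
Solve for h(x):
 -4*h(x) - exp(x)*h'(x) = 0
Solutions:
 h(x) = C1*exp(4*exp(-x))


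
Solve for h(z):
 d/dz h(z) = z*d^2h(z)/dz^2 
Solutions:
 h(z) = C1 + C2*z^2


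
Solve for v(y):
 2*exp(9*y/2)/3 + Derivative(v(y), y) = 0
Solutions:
 v(y) = C1 - 4*exp(9*y/2)/27


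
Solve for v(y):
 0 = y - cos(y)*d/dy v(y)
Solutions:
 v(y) = C1 + Integral(y/cos(y), y)


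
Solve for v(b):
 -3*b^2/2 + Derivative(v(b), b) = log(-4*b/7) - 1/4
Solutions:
 v(b) = C1 + b^3/2 + b*log(-b) + b*(-log(7) - 5/4 + 2*log(2))


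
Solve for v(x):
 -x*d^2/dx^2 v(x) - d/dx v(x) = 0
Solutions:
 v(x) = C1 + C2*log(x)


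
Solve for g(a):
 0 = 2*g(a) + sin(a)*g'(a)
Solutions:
 g(a) = C1*(cos(a) + 1)/(cos(a) - 1)


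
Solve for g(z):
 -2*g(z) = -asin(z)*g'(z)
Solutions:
 g(z) = C1*exp(2*Integral(1/asin(z), z))


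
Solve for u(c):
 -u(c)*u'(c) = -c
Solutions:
 u(c) = -sqrt(C1 + c^2)
 u(c) = sqrt(C1 + c^2)


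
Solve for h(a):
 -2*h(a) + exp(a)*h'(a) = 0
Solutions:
 h(a) = C1*exp(-2*exp(-a))


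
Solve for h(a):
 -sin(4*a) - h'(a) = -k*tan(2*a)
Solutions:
 h(a) = C1 - k*log(cos(2*a))/2 + cos(4*a)/4


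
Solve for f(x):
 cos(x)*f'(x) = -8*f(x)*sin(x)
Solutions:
 f(x) = C1*cos(x)^8


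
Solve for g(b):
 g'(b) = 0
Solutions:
 g(b) = C1


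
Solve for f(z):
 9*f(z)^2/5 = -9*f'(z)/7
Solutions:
 f(z) = 5/(C1 + 7*z)


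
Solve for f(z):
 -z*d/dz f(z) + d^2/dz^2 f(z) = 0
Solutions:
 f(z) = C1 + C2*erfi(sqrt(2)*z/2)


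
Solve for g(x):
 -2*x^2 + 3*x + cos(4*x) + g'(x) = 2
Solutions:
 g(x) = C1 + 2*x^3/3 - 3*x^2/2 + 2*x - sin(4*x)/4


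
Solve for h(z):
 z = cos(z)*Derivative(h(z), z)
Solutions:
 h(z) = C1 + Integral(z/cos(z), z)


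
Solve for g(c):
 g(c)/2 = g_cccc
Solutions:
 g(c) = C1*exp(-2^(3/4)*c/2) + C2*exp(2^(3/4)*c/2) + C3*sin(2^(3/4)*c/2) + C4*cos(2^(3/4)*c/2)


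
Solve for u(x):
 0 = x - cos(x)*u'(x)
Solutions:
 u(x) = C1 + Integral(x/cos(x), x)


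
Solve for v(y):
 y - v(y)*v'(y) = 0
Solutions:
 v(y) = -sqrt(C1 + y^2)
 v(y) = sqrt(C1 + y^2)


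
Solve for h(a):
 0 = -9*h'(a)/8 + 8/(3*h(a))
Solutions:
 h(a) = -sqrt(C1 + 384*a)/9
 h(a) = sqrt(C1 + 384*a)/9


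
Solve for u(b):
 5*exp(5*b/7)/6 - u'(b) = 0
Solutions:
 u(b) = C1 + 7*exp(5*b/7)/6


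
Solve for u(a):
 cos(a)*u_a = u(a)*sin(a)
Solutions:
 u(a) = C1/cos(a)


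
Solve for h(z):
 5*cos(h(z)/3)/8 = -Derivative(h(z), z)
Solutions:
 5*z/8 - 3*log(sin(h(z)/3) - 1)/2 + 3*log(sin(h(z)/3) + 1)/2 = C1


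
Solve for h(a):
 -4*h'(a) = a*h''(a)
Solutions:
 h(a) = C1 + C2/a^3


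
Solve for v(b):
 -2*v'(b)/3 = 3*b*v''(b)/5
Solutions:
 v(b) = C1 + C2/b^(1/9)


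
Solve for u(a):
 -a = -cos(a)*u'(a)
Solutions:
 u(a) = C1 + Integral(a/cos(a), a)


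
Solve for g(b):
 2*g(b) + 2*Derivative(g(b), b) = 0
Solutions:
 g(b) = C1*exp(-b)


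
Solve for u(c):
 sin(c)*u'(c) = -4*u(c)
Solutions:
 u(c) = C1*(cos(c)^2 + 2*cos(c) + 1)/(cos(c)^2 - 2*cos(c) + 1)


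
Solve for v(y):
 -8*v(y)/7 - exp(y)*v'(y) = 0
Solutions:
 v(y) = C1*exp(8*exp(-y)/7)


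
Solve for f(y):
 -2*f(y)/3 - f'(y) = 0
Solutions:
 f(y) = C1*exp(-2*y/3)


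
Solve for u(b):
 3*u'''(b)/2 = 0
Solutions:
 u(b) = C1 + C2*b + C3*b^2


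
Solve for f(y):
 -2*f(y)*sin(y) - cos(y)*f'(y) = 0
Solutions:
 f(y) = C1*cos(y)^2


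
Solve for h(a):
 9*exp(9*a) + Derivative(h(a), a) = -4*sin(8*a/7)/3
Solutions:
 h(a) = C1 - exp(9*a) + 7*cos(8*a/7)/6


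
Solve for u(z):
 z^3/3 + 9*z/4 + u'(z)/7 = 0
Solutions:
 u(z) = C1 - 7*z^4/12 - 63*z^2/8


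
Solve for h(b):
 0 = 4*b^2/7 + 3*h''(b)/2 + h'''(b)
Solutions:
 h(b) = C1 + C2*b + C3*exp(-3*b/2) - 2*b^4/63 + 16*b^3/189 - 32*b^2/189


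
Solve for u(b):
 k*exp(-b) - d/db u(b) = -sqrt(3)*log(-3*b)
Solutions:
 u(b) = C1 + sqrt(3)*b*log(-b) + sqrt(3)*b*(-1 + log(3)) - k*exp(-b)


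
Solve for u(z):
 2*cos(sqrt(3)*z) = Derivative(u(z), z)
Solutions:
 u(z) = C1 + 2*sqrt(3)*sin(sqrt(3)*z)/3


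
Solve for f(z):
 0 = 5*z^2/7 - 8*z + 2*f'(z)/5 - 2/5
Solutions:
 f(z) = C1 - 25*z^3/42 + 10*z^2 + z


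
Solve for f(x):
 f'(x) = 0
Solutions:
 f(x) = C1


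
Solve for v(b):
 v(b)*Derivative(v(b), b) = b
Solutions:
 v(b) = -sqrt(C1 + b^2)
 v(b) = sqrt(C1 + b^2)


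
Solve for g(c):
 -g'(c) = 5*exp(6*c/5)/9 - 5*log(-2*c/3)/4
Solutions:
 g(c) = C1 + 5*c*log(-c)/4 + 5*c*(-log(3) - 1 + log(2))/4 - 25*exp(6*c/5)/54


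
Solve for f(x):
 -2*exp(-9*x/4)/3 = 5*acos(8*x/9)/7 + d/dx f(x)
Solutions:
 f(x) = C1 - 5*x*acos(8*x/9)/7 + 5*sqrt(81 - 64*x^2)/56 + 8*exp(-9*x/4)/27


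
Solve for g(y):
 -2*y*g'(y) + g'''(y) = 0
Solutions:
 g(y) = C1 + Integral(C2*airyai(2^(1/3)*y) + C3*airybi(2^(1/3)*y), y)


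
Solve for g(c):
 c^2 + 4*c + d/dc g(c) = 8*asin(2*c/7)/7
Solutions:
 g(c) = C1 - c^3/3 - 2*c^2 + 8*c*asin(2*c/7)/7 + 4*sqrt(49 - 4*c^2)/7


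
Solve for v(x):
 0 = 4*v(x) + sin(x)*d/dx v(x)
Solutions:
 v(x) = C1*(cos(x)^2 + 2*cos(x) + 1)/(cos(x)^2 - 2*cos(x) + 1)


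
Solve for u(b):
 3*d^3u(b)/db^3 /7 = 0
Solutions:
 u(b) = C1 + C2*b + C3*b^2


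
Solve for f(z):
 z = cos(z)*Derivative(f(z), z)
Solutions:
 f(z) = C1 + Integral(z/cos(z), z)


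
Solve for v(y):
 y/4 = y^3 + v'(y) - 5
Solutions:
 v(y) = C1 - y^4/4 + y^2/8 + 5*y


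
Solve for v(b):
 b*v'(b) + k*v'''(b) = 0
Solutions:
 v(b) = C1 + Integral(C2*airyai(b*(-1/k)^(1/3)) + C3*airybi(b*(-1/k)^(1/3)), b)


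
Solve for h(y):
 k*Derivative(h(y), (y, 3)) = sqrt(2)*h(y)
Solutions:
 h(y) = C1*exp(2^(1/6)*y*(1/k)^(1/3)) + C2*exp(2^(1/6)*y*(-1 + sqrt(3)*I)*(1/k)^(1/3)/2) + C3*exp(-2^(1/6)*y*(1 + sqrt(3)*I)*(1/k)^(1/3)/2)


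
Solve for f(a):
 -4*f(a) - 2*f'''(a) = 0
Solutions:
 f(a) = C3*exp(-2^(1/3)*a) + (C1*sin(2^(1/3)*sqrt(3)*a/2) + C2*cos(2^(1/3)*sqrt(3)*a/2))*exp(2^(1/3)*a/2)


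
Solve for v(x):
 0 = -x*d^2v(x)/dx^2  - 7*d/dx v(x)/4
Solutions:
 v(x) = C1 + C2/x^(3/4)


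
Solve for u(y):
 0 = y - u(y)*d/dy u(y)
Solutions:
 u(y) = -sqrt(C1 + y^2)
 u(y) = sqrt(C1 + y^2)


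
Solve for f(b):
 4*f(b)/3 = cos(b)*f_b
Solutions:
 f(b) = C1*(sin(b) + 1)^(2/3)/(sin(b) - 1)^(2/3)


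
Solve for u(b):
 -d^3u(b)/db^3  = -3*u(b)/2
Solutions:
 u(b) = C3*exp(2^(2/3)*3^(1/3)*b/2) + (C1*sin(2^(2/3)*3^(5/6)*b/4) + C2*cos(2^(2/3)*3^(5/6)*b/4))*exp(-2^(2/3)*3^(1/3)*b/4)


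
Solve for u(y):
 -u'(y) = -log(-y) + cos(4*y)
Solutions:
 u(y) = C1 + y*log(-y) - y - sin(4*y)/4


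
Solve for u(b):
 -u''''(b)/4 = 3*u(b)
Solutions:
 u(b) = (C1*sin(3^(1/4)*b) + C2*cos(3^(1/4)*b))*exp(-3^(1/4)*b) + (C3*sin(3^(1/4)*b) + C4*cos(3^(1/4)*b))*exp(3^(1/4)*b)


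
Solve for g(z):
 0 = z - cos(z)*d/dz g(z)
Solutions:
 g(z) = C1 + Integral(z/cos(z), z)


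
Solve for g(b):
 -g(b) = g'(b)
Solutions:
 g(b) = C1*exp(-b)


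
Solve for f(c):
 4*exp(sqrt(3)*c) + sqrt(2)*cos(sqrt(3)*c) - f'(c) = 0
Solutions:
 f(c) = C1 + 4*sqrt(3)*exp(sqrt(3)*c)/3 + sqrt(6)*sin(sqrt(3)*c)/3


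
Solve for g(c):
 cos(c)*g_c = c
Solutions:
 g(c) = C1 + Integral(c/cos(c), c)


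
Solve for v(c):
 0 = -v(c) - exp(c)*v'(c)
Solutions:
 v(c) = C1*exp(exp(-c))


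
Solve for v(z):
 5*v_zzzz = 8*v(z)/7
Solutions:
 v(z) = C1*exp(-70^(3/4)*z/35) + C2*exp(70^(3/4)*z/35) + C3*sin(70^(3/4)*z/35) + C4*cos(70^(3/4)*z/35)


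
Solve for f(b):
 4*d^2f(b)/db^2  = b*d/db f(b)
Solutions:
 f(b) = C1 + C2*erfi(sqrt(2)*b/4)


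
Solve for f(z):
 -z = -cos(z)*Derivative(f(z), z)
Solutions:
 f(z) = C1 + Integral(z/cos(z), z)


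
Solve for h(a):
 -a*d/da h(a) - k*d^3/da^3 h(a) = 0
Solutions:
 h(a) = C1 + Integral(C2*airyai(a*(-1/k)^(1/3)) + C3*airybi(a*(-1/k)^(1/3)), a)


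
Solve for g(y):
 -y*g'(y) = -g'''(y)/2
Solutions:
 g(y) = C1 + Integral(C2*airyai(2^(1/3)*y) + C3*airybi(2^(1/3)*y), y)


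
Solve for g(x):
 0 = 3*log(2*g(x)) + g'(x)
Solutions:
 Integral(1/(log(_y) + log(2)), (_y, g(x)))/3 = C1 - x


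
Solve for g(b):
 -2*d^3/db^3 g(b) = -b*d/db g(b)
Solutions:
 g(b) = C1 + Integral(C2*airyai(2^(2/3)*b/2) + C3*airybi(2^(2/3)*b/2), b)


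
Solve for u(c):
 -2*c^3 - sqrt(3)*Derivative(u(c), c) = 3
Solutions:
 u(c) = C1 - sqrt(3)*c^4/6 - sqrt(3)*c


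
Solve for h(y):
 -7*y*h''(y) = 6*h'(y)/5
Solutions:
 h(y) = C1 + C2*y^(29/35)


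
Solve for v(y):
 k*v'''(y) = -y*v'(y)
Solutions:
 v(y) = C1 + Integral(C2*airyai(y*(-1/k)^(1/3)) + C3*airybi(y*(-1/k)^(1/3)), y)


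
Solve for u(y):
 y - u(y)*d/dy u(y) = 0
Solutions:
 u(y) = -sqrt(C1 + y^2)
 u(y) = sqrt(C1 + y^2)


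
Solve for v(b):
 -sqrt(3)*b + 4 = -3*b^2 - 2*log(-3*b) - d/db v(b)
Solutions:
 v(b) = C1 - b^3 + sqrt(3)*b^2/2 - 2*b*log(-b) + 2*b*(-log(3) - 1)


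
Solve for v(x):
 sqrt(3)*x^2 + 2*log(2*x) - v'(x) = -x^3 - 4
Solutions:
 v(x) = C1 + x^4/4 + sqrt(3)*x^3/3 + 2*x*log(x) + x*log(4) + 2*x


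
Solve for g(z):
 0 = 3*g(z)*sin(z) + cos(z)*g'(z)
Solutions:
 g(z) = C1*cos(z)^3


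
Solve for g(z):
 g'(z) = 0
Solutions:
 g(z) = C1


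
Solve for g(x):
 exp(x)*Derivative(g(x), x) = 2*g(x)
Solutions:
 g(x) = C1*exp(-2*exp(-x))


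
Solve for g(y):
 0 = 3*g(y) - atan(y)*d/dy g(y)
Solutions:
 g(y) = C1*exp(3*Integral(1/atan(y), y))


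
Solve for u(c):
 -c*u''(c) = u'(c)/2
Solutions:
 u(c) = C1 + C2*sqrt(c)


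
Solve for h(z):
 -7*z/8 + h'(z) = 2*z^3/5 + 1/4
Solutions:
 h(z) = C1 + z^4/10 + 7*z^2/16 + z/4


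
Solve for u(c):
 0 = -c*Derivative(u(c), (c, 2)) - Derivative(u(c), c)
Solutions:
 u(c) = C1 + C2*log(c)


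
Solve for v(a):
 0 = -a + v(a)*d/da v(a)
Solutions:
 v(a) = -sqrt(C1 + a^2)
 v(a) = sqrt(C1 + a^2)


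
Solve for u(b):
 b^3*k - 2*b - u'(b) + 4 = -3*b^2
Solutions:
 u(b) = C1 + b^4*k/4 + b^3 - b^2 + 4*b


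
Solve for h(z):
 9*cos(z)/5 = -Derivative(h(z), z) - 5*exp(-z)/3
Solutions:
 h(z) = C1 - 9*sin(z)/5 + 5*exp(-z)/3


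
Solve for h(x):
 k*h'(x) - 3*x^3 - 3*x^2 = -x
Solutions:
 h(x) = C1 + 3*x^4/(4*k) + x^3/k - x^2/(2*k)


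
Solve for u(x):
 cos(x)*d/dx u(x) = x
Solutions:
 u(x) = C1 + Integral(x/cos(x), x)


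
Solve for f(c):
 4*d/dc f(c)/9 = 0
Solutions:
 f(c) = C1


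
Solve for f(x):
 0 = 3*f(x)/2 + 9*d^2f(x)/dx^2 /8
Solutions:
 f(x) = C1*sin(2*sqrt(3)*x/3) + C2*cos(2*sqrt(3)*x/3)


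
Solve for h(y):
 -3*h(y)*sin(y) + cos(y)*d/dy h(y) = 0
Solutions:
 h(y) = C1/cos(y)^3


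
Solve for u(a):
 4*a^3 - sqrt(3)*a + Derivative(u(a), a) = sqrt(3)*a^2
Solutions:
 u(a) = C1 - a^4 + sqrt(3)*a^3/3 + sqrt(3)*a^2/2


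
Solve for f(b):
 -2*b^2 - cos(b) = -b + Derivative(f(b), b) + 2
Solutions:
 f(b) = C1 - 2*b^3/3 + b^2/2 - 2*b - sin(b)


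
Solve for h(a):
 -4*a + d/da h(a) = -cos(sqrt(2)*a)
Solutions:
 h(a) = C1 + 2*a^2 - sqrt(2)*sin(sqrt(2)*a)/2


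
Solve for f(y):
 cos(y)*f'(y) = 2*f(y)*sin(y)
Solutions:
 f(y) = C1/cos(y)^2


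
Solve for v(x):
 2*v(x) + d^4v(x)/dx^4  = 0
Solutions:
 v(x) = (C1*sin(2^(3/4)*x/2) + C2*cos(2^(3/4)*x/2))*exp(-2^(3/4)*x/2) + (C3*sin(2^(3/4)*x/2) + C4*cos(2^(3/4)*x/2))*exp(2^(3/4)*x/2)


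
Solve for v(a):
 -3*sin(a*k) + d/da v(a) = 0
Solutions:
 v(a) = C1 - 3*cos(a*k)/k


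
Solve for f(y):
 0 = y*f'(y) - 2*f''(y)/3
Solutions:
 f(y) = C1 + C2*erfi(sqrt(3)*y/2)


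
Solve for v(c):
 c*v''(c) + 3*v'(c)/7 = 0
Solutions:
 v(c) = C1 + C2*c^(4/7)


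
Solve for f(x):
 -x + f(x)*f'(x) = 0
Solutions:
 f(x) = -sqrt(C1 + x^2)
 f(x) = sqrt(C1 + x^2)


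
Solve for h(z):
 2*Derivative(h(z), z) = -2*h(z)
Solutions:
 h(z) = C1*exp(-z)


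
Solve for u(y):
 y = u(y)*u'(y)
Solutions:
 u(y) = -sqrt(C1 + y^2)
 u(y) = sqrt(C1 + y^2)


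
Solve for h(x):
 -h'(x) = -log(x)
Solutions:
 h(x) = C1 + x*log(x) - x


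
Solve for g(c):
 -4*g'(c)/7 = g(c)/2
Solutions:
 g(c) = C1*exp(-7*c/8)


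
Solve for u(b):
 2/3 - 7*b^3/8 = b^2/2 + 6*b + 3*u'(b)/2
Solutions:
 u(b) = C1 - 7*b^4/48 - b^3/9 - 2*b^2 + 4*b/9


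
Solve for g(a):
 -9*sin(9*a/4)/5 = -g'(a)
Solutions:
 g(a) = C1 - 4*cos(9*a/4)/5


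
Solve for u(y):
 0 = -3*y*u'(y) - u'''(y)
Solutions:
 u(y) = C1 + Integral(C2*airyai(-3^(1/3)*y) + C3*airybi(-3^(1/3)*y), y)


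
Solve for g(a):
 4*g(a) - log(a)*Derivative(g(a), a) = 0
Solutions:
 g(a) = C1*exp(4*li(a))


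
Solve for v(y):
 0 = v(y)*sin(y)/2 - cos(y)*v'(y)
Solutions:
 v(y) = C1/sqrt(cos(y))


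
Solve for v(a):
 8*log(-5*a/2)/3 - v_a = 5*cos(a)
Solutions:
 v(a) = C1 + 8*a*log(-a)/3 - 8*a/3 - 8*a*log(2)/3 + 8*a*log(5)/3 - 5*sin(a)


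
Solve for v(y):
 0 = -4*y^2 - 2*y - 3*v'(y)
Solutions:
 v(y) = C1 - 4*y^3/9 - y^2/3


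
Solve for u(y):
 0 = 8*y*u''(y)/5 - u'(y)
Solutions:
 u(y) = C1 + C2*y^(13/8)


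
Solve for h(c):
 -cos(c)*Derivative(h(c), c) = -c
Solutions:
 h(c) = C1 + Integral(c/cos(c), c)


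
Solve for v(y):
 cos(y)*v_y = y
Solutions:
 v(y) = C1 + Integral(y/cos(y), y)


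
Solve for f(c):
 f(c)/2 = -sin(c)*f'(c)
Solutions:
 f(c) = C1*(cos(c) + 1)^(1/4)/(cos(c) - 1)^(1/4)


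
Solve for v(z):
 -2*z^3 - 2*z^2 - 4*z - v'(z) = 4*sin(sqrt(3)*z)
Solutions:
 v(z) = C1 - z^4/2 - 2*z^3/3 - 2*z^2 + 4*sqrt(3)*cos(sqrt(3)*z)/3


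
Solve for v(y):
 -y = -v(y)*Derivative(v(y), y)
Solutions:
 v(y) = -sqrt(C1 + y^2)
 v(y) = sqrt(C1 + y^2)


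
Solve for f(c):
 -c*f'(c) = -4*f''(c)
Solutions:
 f(c) = C1 + C2*erfi(sqrt(2)*c/4)


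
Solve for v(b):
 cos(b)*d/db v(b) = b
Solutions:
 v(b) = C1 + Integral(b/cos(b), b)


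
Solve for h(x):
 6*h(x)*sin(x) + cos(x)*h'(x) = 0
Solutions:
 h(x) = C1*cos(x)^6


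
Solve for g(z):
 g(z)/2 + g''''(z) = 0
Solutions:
 g(z) = (C1*sin(2^(1/4)*z/2) + C2*cos(2^(1/4)*z/2))*exp(-2^(1/4)*z/2) + (C3*sin(2^(1/4)*z/2) + C4*cos(2^(1/4)*z/2))*exp(2^(1/4)*z/2)


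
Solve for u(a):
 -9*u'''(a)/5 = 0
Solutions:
 u(a) = C1 + C2*a + C3*a^2


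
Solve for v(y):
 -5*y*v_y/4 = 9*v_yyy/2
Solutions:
 v(y) = C1 + Integral(C2*airyai(-60^(1/3)*y/6) + C3*airybi(-60^(1/3)*y/6), y)


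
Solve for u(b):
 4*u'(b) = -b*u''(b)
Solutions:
 u(b) = C1 + C2/b^3


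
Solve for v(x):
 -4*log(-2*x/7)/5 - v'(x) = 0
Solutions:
 v(x) = C1 - 4*x*log(-x)/5 + 4*x*(-log(2) + 1 + log(7))/5


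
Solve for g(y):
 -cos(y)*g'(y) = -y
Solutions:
 g(y) = C1 + Integral(y/cos(y), y)


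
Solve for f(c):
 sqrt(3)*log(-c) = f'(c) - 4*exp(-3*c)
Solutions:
 f(c) = C1 + sqrt(3)*c*log(-c) - sqrt(3)*c - 4*exp(-3*c)/3


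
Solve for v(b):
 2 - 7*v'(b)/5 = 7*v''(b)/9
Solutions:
 v(b) = C1 + C2*exp(-9*b/5) + 10*b/7


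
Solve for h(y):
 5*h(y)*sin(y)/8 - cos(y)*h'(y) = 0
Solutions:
 h(y) = C1/cos(y)^(5/8)


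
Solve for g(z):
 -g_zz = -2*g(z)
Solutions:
 g(z) = C1*exp(-sqrt(2)*z) + C2*exp(sqrt(2)*z)


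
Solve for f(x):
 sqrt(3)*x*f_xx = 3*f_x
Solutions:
 f(x) = C1 + C2*x^(1 + sqrt(3))


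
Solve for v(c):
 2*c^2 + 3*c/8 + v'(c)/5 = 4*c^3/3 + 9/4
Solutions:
 v(c) = C1 + 5*c^4/3 - 10*c^3/3 - 15*c^2/16 + 45*c/4


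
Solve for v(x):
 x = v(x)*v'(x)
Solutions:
 v(x) = -sqrt(C1 + x^2)
 v(x) = sqrt(C1 + x^2)


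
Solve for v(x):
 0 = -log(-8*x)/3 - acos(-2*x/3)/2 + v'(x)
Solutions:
 v(x) = C1 + x*log(-x)/3 + x*acos(-2*x/3)/2 - x/3 + x*log(2) + sqrt(9 - 4*x^2)/4


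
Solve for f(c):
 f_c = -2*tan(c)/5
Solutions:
 f(c) = C1 + 2*log(cos(c))/5


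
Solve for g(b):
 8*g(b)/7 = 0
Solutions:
 g(b) = 0


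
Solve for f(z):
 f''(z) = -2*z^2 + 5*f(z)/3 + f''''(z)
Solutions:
 f(z) = 6*z^2/5 + (C1*sin(3^(3/4)*5^(1/4)*z*sin(atan(sqrt(51)/3)/2)/3) + C2*cos(3^(3/4)*5^(1/4)*z*sin(atan(sqrt(51)/3)/2)/3))*exp(-3^(3/4)*5^(1/4)*z*cos(atan(sqrt(51)/3)/2)/3) + (C3*sin(3^(3/4)*5^(1/4)*z*sin(atan(sqrt(51)/3)/2)/3) + C4*cos(3^(3/4)*5^(1/4)*z*sin(atan(sqrt(51)/3)/2)/3))*exp(3^(3/4)*5^(1/4)*z*cos(atan(sqrt(51)/3)/2)/3) + 36/25


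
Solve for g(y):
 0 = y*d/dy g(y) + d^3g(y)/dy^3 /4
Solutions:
 g(y) = C1 + Integral(C2*airyai(-2^(2/3)*y) + C3*airybi(-2^(2/3)*y), y)


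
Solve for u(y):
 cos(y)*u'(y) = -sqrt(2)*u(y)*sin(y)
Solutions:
 u(y) = C1*cos(y)^(sqrt(2))


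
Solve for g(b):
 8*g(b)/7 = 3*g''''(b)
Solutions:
 g(b) = C1*exp(-42^(3/4)*b/21) + C2*exp(42^(3/4)*b/21) + C3*sin(42^(3/4)*b/21) + C4*cos(42^(3/4)*b/21)


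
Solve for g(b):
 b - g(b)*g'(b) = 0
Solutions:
 g(b) = -sqrt(C1 + b^2)
 g(b) = sqrt(C1 + b^2)


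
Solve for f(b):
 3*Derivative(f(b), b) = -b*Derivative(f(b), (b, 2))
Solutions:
 f(b) = C1 + C2/b^2


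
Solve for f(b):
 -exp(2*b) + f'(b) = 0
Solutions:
 f(b) = C1 + exp(2*b)/2


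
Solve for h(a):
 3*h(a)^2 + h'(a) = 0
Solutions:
 h(a) = 1/(C1 + 3*a)


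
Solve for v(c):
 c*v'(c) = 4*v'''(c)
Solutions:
 v(c) = C1 + Integral(C2*airyai(2^(1/3)*c/2) + C3*airybi(2^(1/3)*c/2), c)


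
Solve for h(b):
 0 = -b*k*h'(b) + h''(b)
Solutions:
 h(b) = Piecewise((-sqrt(2)*sqrt(pi)*C1*erf(sqrt(2)*b*sqrt(-k)/2)/(2*sqrt(-k)) - C2, (k > 0) | (k < 0)), (-C1*b - C2, True))


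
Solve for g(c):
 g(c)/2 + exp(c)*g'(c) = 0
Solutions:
 g(c) = C1*exp(exp(-c)/2)


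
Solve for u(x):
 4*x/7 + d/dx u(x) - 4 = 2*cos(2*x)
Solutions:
 u(x) = C1 - 2*x^2/7 + 4*x + 2*sin(x)*cos(x)


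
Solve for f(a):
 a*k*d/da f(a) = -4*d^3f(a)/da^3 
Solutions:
 f(a) = C1 + Integral(C2*airyai(2^(1/3)*a*(-k)^(1/3)/2) + C3*airybi(2^(1/3)*a*(-k)^(1/3)/2), a)


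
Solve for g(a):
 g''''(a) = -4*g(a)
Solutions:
 g(a) = (C1*sin(a) + C2*cos(a))*exp(-a) + (C3*sin(a) + C4*cos(a))*exp(a)


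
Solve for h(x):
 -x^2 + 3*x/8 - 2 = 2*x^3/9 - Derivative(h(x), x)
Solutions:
 h(x) = C1 + x^4/18 + x^3/3 - 3*x^2/16 + 2*x


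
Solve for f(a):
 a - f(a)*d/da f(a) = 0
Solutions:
 f(a) = -sqrt(C1 + a^2)
 f(a) = sqrt(C1 + a^2)


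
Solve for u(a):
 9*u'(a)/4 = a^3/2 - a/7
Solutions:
 u(a) = C1 + a^4/18 - 2*a^2/63


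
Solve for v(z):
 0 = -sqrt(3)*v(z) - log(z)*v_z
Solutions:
 v(z) = C1*exp(-sqrt(3)*li(z))


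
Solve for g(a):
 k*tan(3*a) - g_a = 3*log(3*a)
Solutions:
 g(a) = C1 - 3*a*log(a) - 3*a*log(3) + 3*a - k*log(cos(3*a))/3


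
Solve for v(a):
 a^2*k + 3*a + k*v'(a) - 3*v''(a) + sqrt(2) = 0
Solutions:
 v(a) = C1 + C2*exp(a*k/3) - a^3/3 - 9*a^2/(2*k) - sqrt(2)*a/k - 27*a/k^2


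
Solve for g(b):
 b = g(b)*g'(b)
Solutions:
 g(b) = -sqrt(C1 + b^2)
 g(b) = sqrt(C1 + b^2)


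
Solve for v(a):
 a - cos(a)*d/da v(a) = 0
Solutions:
 v(a) = C1 + Integral(a/cos(a), a)


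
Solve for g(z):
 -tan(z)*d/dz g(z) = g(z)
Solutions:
 g(z) = C1/sin(z)


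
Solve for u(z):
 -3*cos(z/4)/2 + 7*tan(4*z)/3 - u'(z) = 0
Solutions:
 u(z) = C1 - 7*log(cos(4*z))/12 - 6*sin(z/4)


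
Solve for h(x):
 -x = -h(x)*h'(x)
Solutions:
 h(x) = -sqrt(C1 + x^2)
 h(x) = sqrt(C1 + x^2)


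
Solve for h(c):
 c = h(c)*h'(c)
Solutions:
 h(c) = -sqrt(C1 + c^2)
 h(c) = sqrt(C1 + c^2)


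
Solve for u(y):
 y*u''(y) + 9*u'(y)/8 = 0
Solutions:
 u(y) = C1 + C2/y^(1/8)


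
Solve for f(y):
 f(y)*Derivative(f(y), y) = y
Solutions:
 f(y) = -sqrt(C1 + y^2)
 f(y) = sqrt(C1 + y^2)


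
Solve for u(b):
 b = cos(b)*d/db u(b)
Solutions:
 u(b) = C1 + Integral(b/cos(b), b)


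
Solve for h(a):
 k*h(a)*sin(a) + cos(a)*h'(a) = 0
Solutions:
 h(a) = C1*exp(k*log(cos(a)))


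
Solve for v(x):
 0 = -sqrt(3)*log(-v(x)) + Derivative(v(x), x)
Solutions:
 -li(-v(x)) = C1 + sqrt(3)*x


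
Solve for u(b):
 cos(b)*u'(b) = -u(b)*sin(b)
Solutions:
 u(b) = C1*cos(b)


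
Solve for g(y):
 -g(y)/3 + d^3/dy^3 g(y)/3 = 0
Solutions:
 g(y) = C3*exp(y) + (C1*sin(sqrt(3)*y/2) + C2*cos(sqrt(3)*y/2))*exp(-y/2)


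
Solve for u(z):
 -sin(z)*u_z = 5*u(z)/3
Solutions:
 u(z) = C1*(cos(z) + 1)^(5/6)/(cos(z) - 1)^(5/6)


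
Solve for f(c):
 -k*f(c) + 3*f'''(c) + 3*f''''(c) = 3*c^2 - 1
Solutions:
 f(c) = C1*exp(c*Piecewise((-sqrt(-3^(2/3)*k^(1/3)/3 + 1/4)/2 - sqrt(3^(2/3)*k^(1/3)/3 + 1/2 + 1/(4*sqrt(-3^(2/3)*k^(1/3)/3 + 1/4)))/2 - 1/4, Eq(k, 0)), (-sqrt(-2*k/(9*(-k/48 + sqrt(k^3/729 + k^2/2304))^(1/3)) + 2*(-k/48 + sqrt(k^3/729 + k^2/2304))^(1/3) + 1/4)/2 - sqrt(2*k/(9*(-k/48 + sqrt(k^3/729 + k^2/2304))^(1/3)) - 2*(-k/48 + sqrt(k^3/729 + k^2/2304))^(1/3) + 1/2 + 1/(4*sqrt(-2*k/(9*(-k/48 + sqrt(k^3/729 + k^2/2304))^(1/3)) + 2*(-k/48 + sqrt(k^3/729 + k^2/2304))^(1/3) + 1/4)))/2 - 1/4, True))) + C2*exp(c*Piecewise((-sqrt(-3^(2/3)*k^(1/3)/3 + 1/4)/2 + sqrt(3^(2/3)*k^(1/3)/3 + 1/2 + 1/(4*sqrt(-3^(2/3)*k^(1/3)/3 + 1/4)))/2 - 1/4, Eq(k, 0)), (-sqrt(-2*k/(9*(-k/48 + sqrt(k^3/729 + k^2/2304))^(1/3)) + 2*(-k/48 + sqrt(k^3/729 + k^2/2304))^(1/3) + 1/4)/2 + sqrt(2*k/(9*(-k/48 + sqrt(k^3/729 + k^2/2304))^(1/3)) - 2*(-k/48 + sqrt(k^3/729 + k^2/2304))^(1/3) + 1/2 + 1/(4*sqrt(-2*k/(9*(-k/48 + sqrt(k^3/729 + k^2/2304))^(1/3)) + 2*(-k/48 + sqrt(k^3/729 + k^2/2304))^(1/3) + 1/4)))/2 - 1/4, True))) + C3*exp(c*Piecewise((sqrt(-3^(2/3)*k^(1/3)/3 + 1/4)/2 - sqrt(3^(2/3)*k^(1/3)/3 + 1/2 - 1/(4*sqrt(-3^(2/3)*k^(1/3)/3 + 1/4)))/2 - 1/4, Eq(k, 0)), (sqrt(-2*k/(9*(-k/48 + sqrt(k^3/729 + k^2/2304))^(1/3)) + 2*(-k/48 + sqrt(k^3/729 + k^2/2304))^(1/3) + 1/4)/2 - sqrt(2*k/(9*(-k/48 + sqrt(k^3/729 + k^2/2304))^(1/3)) - 2*(-k/48 + sqrt(k^3/729 + k^2/2304))^(1/3) + 1/2 - 1/(4*sqrt(-2*k/(9*(-k/48 + sqrt(k^3/729 + k^2/2304))^(1/3)) + 2*(-k/48 + sqrt(k^3/729 + k^2/2304))^(1/3) + 1/4)))/2 - 1/4, True))) + C4*exp(c*Piecewise((sqrt(-3^(2/3)*k^(1/3)/3 + 1/4)/2 + sqrt(3^(2/3)*k^(1/3)/3 + 1/2 - 1/(4*sqrt(-3^(2/3)*k^(1/3)/3 + 1/4)))/2 - 1/4, Eq(k, 0)), (sqrt(-2*k/(9*(-k/48 + sqrt(k^3/729 + k^2/2304))^(1/3)) + 2*(-k/48 + sqrt(k^3/729 + k^2/2304))^(1/3) + 1/4)/2 + sqrt(2*k/(9*(-k/48 + sqrt(k^3/729 + k^2/2304))^(1/3)) - 2*(-k/48 + sqrt(k^3/729 + k^2/2304))^(1/3) + 1/2 - 1/(4*sqrt(-2*k/(9*(-k/48 + sqrt(k^3/729 + k^2/2304))^(1/3)) + 2*(-k/48 + sqrt(k^3/729 + k^2/2304))^(1/3) + 1/4)))/2 - 1/4, True))) - 3*c^2/k + 1/k
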